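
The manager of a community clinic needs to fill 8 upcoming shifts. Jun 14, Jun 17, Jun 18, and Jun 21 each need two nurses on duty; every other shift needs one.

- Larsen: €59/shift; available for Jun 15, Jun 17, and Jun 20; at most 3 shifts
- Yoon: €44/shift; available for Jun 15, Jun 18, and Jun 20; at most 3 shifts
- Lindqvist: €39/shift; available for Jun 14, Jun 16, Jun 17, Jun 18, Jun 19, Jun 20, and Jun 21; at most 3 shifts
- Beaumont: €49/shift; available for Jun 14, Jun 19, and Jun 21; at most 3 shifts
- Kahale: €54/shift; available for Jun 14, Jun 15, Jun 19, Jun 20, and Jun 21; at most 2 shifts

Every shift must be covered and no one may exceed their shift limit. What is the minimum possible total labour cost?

Jun 16 can only be covered by Lindqvist, so that assignment is forced.
Jun 17 can only be covered by Larsen and Lindqvist, so that assignment is forced.
Jun 18 can only be covered by Yoon and Lindqvist, so that assignment is forced.
Picking the cheapest available nurse for each shift independently would cost €518, but that ignores the shift limits.
An optimal schedule: Jun 14→Beaumont+Kahale, Jun 15→Yoon, Jun 16→Lindqvist, Jun 17→Lindqvist+Larsen, Jun 18→Lindqvist+Yoon, Jun 19→Beaumont, Jun 20→Yoon, Jun 21→Beaumont+Kahale.
Total: 49 + 54 + 44 + 39 + 39 + 59 + 39 + 44 + 49 + 44 + 49 + 54 = €563.

€563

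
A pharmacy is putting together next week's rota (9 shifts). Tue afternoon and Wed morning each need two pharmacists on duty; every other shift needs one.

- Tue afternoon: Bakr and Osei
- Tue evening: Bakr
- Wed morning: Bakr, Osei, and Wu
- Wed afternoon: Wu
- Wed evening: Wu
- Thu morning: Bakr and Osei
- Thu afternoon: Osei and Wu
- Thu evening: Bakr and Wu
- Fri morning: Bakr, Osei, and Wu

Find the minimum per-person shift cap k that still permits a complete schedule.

With 3 pharmacists and 11 worker-slots to fill, someone must work at least ⌈11/3⌉ = 4 shifts, so k ≥ 4.
k = 4 works: Tue afternoon→Bakr+Osei, Tue evening→Bakr, Wed morning→Osei+Wu, Wed afternoon→Wu, Wed evening→Wu, Thu morning→Bakr, Thu afternoon→Osei, Thu evening→Bakr, Fri morning→Osei.
Loads: Bakr 4, Osei 4, Wu 3 — all ≤ 4.

4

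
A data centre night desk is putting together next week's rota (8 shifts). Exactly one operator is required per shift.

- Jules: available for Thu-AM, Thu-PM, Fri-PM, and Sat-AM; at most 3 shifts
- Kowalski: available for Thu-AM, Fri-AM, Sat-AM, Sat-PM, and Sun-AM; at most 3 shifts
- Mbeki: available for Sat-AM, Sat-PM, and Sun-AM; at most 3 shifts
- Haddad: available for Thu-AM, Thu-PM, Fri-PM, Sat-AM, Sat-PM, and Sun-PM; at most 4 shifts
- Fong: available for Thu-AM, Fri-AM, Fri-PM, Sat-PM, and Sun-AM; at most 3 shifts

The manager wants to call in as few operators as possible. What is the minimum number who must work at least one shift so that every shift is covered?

8 slots to fill and no one can take more than 4, so at least ⌈8/4⌉ = 2 operators are needed.
Any 2 operators together have capacity at most 4+3 = 7 < 8 slots, so 2 can never suffice.
Jules, Kowalski, and Haddad alone can cover everything: Thu-AM→Jules, Thu-PM→Jules, Fri-AM→Kowalski, Fri-PM→Jules, Sat-AM→Haddad, Sat-PM→Kowalski, Sun-AM→Kowalski, Sun-PM→Haddad.

3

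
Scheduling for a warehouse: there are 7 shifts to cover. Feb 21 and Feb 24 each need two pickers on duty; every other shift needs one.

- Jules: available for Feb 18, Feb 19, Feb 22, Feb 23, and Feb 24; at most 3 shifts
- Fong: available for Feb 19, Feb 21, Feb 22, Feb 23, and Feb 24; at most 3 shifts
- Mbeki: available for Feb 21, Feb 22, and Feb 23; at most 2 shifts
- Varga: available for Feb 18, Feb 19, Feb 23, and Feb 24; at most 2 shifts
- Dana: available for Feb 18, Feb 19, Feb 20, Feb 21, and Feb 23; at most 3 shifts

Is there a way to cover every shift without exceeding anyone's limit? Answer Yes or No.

Feb 20 can only be covered by Dana, so that assignment is forced.
One valid schedule: Feb 18→Jules, Feb 19→Fong, Feb 20→Dana, Feb 21→Fong+Mbeki, Feb 22→Jules, Feb 23→Mbeki, Feb 24→Jules+Fong.
Loads: Jules 3/3, Fong 3/3, Mbeki 2/2, Varga 0/2, Dana 1/3 — all within limits.

Yes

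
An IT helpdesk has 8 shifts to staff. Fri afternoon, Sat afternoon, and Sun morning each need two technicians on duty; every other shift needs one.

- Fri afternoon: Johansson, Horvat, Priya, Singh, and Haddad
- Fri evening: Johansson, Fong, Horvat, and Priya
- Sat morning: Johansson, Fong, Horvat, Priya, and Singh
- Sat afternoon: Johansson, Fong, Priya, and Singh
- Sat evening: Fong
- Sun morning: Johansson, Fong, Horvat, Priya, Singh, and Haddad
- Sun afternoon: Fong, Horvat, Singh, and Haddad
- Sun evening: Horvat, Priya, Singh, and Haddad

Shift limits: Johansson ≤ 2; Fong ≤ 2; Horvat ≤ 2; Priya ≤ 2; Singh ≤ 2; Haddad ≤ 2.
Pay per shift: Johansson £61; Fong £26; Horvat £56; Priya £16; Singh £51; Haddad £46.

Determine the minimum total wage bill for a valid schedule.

£451

Sat evening can only be covered by Fong, so that assignment is forced.
Picking the cheapest available technician for each shift independently would cost £246, but that ignores the shift limits.
An optimal schedule: Fri afternoon→Haddad+Horvat, Fri evening→Priya, Sat morning→Singh, Sat afternoon→Singh+Johansson, Sat evening→Fong, Sun morning→Haddad+Horvat, Sun afternoon→Fong, Sun evening→Priya.
Total: 46 + 56 + 16 + 51 + 51 + 61 + 26 + 46 + 56 + 26 + 16 = £451.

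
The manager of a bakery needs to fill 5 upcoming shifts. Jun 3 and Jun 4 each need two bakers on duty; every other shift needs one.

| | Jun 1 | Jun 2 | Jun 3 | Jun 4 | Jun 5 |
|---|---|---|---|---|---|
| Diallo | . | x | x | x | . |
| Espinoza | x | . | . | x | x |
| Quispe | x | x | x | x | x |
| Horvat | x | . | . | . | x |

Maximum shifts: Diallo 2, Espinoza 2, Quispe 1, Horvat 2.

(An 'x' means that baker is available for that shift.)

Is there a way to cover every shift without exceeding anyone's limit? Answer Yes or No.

No

Total capacity is 7 and 7 slots are needed, so capacity alone doesn't rule it out.
Shifts {Jun 2, Jun 3, Jun 4} need 5 worker-slots in total, but the bakers available for any of those shifts (Diallo, Espinoza, and Quispe) can supply at most 4 among them. So no valid schedule exists.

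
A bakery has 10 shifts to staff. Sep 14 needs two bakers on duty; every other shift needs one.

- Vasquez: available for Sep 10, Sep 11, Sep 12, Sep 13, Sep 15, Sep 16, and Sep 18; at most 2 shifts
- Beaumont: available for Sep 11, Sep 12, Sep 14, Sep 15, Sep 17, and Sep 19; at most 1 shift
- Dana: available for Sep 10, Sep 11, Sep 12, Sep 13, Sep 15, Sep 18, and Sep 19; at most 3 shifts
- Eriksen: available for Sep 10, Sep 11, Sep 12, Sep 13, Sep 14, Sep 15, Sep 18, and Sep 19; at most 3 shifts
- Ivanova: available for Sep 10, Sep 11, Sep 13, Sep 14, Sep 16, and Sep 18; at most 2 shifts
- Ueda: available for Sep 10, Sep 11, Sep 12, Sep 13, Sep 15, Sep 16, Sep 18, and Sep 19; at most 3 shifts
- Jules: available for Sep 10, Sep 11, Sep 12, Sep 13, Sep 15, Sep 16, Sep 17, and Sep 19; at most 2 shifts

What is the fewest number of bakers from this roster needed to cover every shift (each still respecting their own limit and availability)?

5

11 slots to fill and no one can take more than 3, so at least ⌈11/3⌉ = 4 bakers are needed.
No set of 4 bakers can cover every shift (each such set leaves at least one shift with no one available or exceeds a cap).
Vasquez, Beaumont, Dana, Eriksen, and Ivanova alone can cover everything: Sep 10→Vasquez, Sep 11→Ivanova, Sep 12→Dana, Sep 13→Dana, Sep 14→Eriksen+Ivanova, Sep 15→Eriksen, Sep 16→Vasquez, Sep 17→Beaumont, Sep 18→Eriksen, Sep 19→Dana.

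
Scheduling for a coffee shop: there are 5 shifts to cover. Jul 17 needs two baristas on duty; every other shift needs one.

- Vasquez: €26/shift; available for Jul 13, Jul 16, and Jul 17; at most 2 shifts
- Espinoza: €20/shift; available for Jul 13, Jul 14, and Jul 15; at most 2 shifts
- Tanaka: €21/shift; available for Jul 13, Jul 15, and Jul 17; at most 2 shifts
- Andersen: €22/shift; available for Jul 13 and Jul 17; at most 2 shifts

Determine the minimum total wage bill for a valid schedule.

Jul 14 can only be covered by Espinoza, so that assignment is forced.
Jul 16 can only be covered by Vasquez, so that assignment is forced.
Picking the cheapest available barista for each shift independently would cost €129, but that ignores the shift limits.
An optimal schedule: Jul 13→Tanaka, Jul 14→Espinoza, Jul 15→Espinoza, Jul 16→Vasquez, Jul 17→Tanaka+Andersen.
Total: 21 + 20 + 20 + 26 + 21 + 22 = €130.

€130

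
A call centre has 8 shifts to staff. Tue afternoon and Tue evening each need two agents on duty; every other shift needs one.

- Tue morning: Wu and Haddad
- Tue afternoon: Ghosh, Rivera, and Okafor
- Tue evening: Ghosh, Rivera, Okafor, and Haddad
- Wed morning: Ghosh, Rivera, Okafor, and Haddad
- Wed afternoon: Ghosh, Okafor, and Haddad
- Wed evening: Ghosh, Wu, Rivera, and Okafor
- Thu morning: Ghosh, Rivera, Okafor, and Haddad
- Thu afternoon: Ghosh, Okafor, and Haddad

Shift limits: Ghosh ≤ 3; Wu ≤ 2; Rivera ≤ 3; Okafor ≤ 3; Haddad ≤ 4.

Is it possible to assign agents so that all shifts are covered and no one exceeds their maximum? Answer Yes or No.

Yes

One valid schedule: Tue morning→Wu, Tue afternoon→Ghosh+Rivera, Tue evening→Okafor+Haddad, Wed morning→Rivera, Wed afternoon→Ghosh, Wed evening→Wu, Thu morning→Rivera, Thu afternoon→Ghosh.
Loads: Ghosh 3/3, Wu 2/2, Rivera 3/3, Okafor 1/3, Haddad 1/4 — all within limits.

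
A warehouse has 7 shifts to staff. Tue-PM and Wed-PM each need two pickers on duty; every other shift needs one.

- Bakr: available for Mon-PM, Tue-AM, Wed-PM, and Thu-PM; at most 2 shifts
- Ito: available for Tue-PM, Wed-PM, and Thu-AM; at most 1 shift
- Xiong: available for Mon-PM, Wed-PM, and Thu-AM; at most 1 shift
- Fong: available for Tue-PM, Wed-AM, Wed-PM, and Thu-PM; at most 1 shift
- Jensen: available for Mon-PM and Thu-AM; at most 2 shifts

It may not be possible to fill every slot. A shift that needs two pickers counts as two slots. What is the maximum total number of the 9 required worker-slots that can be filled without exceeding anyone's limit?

Total capacity across all pickers is 2+1+1+1+2 = 7, and 9 slots are needed, so at most 7 can be filled.
An assignment achieving 7: Mon-PM→Jensen, Tue-AM→Bakr, Tue-PM→Ito, Wed-AM→Fong, Wed-PM→Xiong, Thu-AM→Jensen, Thu-PM→Bakr.
Loads: Bakr 2/2, Ito 1/1, Xiong 1/1, Fong 1/1, Jensen 2/2.

7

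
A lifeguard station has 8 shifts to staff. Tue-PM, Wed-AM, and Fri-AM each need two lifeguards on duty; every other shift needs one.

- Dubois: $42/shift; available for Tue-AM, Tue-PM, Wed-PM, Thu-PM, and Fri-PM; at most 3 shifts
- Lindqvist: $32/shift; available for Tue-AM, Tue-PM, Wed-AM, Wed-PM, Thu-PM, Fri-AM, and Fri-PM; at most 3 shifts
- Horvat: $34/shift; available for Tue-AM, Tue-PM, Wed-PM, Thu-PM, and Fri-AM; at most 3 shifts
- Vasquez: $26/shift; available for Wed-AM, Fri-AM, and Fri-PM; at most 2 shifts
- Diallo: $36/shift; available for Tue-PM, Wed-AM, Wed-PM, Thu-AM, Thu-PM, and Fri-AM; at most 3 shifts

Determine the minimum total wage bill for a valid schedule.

Thu-AM can only be covered by Diallo, so that assignment is forced.
Picking the cheapest available lifeguard for each shift independently would cost $340, but that ignores the shift limits.
An optimal schedule: Tue-AM→Lindqvist, Tue-PM→Horvat+Diallo, Wed-AM→Vasquez+Lindqvist, Wed-PM→Lindqvist, Thu-AM→Diallo, Thu-PM→Horvat, Fri-AM→Horvat+Diallo, Fri-PM→Vasquez.
Total: 32 + 34 + 36 + 26 + 32 + 32 + 36 + 34 + 34 + 36 + 26 = $358.

$358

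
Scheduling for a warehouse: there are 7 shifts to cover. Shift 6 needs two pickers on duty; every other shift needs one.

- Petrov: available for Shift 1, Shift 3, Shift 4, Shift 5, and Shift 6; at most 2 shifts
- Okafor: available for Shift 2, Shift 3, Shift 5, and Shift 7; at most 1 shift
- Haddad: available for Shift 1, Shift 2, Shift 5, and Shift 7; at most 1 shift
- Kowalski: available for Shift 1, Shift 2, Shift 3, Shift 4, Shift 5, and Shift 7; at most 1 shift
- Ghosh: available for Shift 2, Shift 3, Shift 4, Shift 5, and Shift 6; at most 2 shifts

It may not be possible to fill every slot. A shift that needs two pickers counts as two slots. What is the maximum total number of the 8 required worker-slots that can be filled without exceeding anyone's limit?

Total capacity across all pickers is 2+1+1+1+2 = 7, and 8 slots are needed, so at most 7 can be filled.
An assignment achieving 7: Shift 1→Petrov, Shift 2→Haddad, Shift 3→Ghosh, Shift 4→Kowalski, Shift 6→Petrov+Ghosh, Shift 7→Okafor.
Loads: Petrov 2/2, Okafor 1/1, Haddad 1/1, Kowalski 1/1, Ghosh 2/2.

7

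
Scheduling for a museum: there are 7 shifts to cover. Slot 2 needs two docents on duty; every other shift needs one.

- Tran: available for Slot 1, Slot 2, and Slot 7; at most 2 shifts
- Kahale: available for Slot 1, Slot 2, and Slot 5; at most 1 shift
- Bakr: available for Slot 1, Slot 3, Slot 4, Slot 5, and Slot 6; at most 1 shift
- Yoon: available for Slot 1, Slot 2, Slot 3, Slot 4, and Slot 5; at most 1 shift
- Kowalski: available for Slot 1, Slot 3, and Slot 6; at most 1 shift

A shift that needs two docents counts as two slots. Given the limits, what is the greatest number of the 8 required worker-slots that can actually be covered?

6

Total capacity across all docents is 2+1+1+1+1 = 6, and 8 slots are needed, so at most 6 can be filled.
An assignment achieving 6: Slot 2→Tran+Kahale, Slot 3→Yoon, Slot 4→Bakr, Slot 6→Kowalski, Slot 7→Tran.
Loads: Tran 2/2, Kahale 1/1, Bakr 1/1, Yoon 1/1, Kowalski 1/1.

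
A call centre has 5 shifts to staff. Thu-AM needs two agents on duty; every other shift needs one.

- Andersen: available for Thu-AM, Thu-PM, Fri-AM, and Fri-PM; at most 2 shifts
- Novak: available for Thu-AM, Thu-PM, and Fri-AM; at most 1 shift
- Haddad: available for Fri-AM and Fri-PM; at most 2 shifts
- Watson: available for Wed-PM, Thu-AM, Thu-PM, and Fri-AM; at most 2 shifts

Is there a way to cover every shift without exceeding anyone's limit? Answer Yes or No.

Yes

Wed-PM can only be covered by Watson, so that assignment is forced.
One valid schedule: Wed-PM→Watson, Thu-AM→Andersen+Novak, Thu-PM→Watson, Fri-AM→Haddad, Fri-PM→Andersen.
Loads: Andersen 2/2, Novak 1/1, Haddad 1/2, Watson 2/2 — all within limits.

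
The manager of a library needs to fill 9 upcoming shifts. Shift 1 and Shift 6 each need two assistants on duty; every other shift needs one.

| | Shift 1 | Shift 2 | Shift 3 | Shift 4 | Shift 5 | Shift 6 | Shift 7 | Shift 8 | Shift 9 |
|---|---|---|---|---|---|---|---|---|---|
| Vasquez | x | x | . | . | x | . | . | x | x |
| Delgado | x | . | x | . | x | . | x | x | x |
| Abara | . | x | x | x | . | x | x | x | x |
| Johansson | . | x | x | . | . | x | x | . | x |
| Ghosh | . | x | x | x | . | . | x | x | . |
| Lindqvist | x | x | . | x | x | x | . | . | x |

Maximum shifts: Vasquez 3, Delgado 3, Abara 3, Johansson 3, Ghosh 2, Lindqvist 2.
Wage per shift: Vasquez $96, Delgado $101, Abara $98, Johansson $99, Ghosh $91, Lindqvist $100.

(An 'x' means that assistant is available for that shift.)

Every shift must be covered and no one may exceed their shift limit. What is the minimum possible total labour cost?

$1062

Picking the cheapest available assistant for each shift independently would cost $1040, but that ignores the shift limits.
An optimal schedule: Shift 1→Vasquez+Lindqvist, Shift 2→Abara, Shift 3→Ghosh, Shift 4→Ghosh, Shift 5→Vasquez, Shift 6→Abara+Johansson, Shift 7→Abara, Shift 8→Vasquez, Shift 9→Johansson.
Total: 96 + 100 + 98 + 91 + 91 + 96 + 98 + 99 + 98 + 96 + 99 = $1062.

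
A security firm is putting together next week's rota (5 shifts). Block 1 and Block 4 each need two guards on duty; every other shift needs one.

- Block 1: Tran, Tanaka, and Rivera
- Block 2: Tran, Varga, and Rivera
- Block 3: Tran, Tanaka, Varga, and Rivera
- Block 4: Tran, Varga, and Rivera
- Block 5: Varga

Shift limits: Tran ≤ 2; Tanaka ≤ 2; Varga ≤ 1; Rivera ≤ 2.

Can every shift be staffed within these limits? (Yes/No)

Yes

Block 5 can only be covered by Varga, so that assignment is forced.
One valid schedule: Block 1→Tran+Tanaka, Block 2→Rivera, Block 3→Tanaka, Block 4→Tran+Rivera, Block 5→Varga.
Loads: Tran 2/2, Tanaka 2/2, Varga 1/1, Rivera 2/2 — all within limits.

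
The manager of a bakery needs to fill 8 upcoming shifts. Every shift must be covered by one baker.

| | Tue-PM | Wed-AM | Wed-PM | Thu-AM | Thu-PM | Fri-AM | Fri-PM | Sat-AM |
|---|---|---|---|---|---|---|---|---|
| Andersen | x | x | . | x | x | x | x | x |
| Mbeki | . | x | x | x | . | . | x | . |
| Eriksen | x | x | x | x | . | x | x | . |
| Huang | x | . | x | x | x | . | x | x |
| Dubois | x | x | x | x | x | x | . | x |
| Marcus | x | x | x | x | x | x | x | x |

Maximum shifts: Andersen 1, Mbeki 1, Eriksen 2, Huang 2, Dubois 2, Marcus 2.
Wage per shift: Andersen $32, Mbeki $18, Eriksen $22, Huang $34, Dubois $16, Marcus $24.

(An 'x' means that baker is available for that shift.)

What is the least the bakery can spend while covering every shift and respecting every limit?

$174

Picking the cheapest available baker for each shift independently would cost $130, but that ignores the shift limits.
An optimal schedule: Tue-PM→Eriksen, Wed-AM→Mbeki, Wed-PM→Eriksen, Thu-AM→Andersen, Thu-PM→Dubois, Fri-AM→Dubois, Fri-PM→Marcus, Sat-AM→Marcus.
Total: 22 + 18 + 22 + 32 + 16 + 16 + 24 + 24 = $174.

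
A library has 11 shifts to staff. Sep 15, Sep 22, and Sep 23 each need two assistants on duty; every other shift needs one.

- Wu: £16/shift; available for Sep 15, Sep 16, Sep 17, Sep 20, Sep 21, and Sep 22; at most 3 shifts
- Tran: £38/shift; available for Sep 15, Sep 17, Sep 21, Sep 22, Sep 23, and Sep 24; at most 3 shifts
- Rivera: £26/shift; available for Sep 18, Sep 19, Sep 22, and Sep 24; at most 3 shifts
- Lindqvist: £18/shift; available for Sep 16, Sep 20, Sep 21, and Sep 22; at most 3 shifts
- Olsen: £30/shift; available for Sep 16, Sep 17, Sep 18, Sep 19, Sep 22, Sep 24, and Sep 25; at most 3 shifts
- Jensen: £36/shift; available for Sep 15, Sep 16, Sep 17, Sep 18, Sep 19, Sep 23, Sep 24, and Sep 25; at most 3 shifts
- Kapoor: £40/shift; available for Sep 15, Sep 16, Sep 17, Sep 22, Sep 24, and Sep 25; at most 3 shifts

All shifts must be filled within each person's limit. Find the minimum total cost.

Sep 23 can only be covered by Tran and Jensen, so that assignment is forced.
Picking the cheapest available assistant for each shift independently would cost £332, but that ignores the shift limits.
An optimal schedule: Sep 15→Wu+Jensen, Sep 16→Lindqvist, Sep 17→Wu, Sep 18→Rivera, Sep 19→Rivera, Sep 20→Wu, Sep 21→Lindqvist, Sep 22→Lindqvist+Olsen, Sep 23→Jensen+Tran, Sep 24→Rivera, Sep 25→Olsen.
Total: 16 + 36 + 18 + 16 + 26 + 26 + 16 + 18 + 18 + 30 + 36 + 38 + 26 + 30 = £350.

£350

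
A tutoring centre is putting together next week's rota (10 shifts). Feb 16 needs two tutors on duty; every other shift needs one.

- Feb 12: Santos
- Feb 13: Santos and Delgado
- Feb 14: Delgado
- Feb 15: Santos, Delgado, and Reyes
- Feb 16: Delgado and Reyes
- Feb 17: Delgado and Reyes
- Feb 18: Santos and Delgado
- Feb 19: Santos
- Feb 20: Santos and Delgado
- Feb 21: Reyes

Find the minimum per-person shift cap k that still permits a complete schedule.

4

With 3 tutors and 11 worker-slots to fill, someone must work at least ⌈11/3⌉ = 4 shifts, so k ≥ 4.
k = 4 works: Feb 12→Santos, Feb 13→Santos, Feb 14→Delgado, Feb 15→Reyes, Feb 16→Delgado+Reyes, Feb 17→Delgado, Feb 18→Santos, Feb 19→Santos, Feb 20→Delgado, Feb 21→Reyes.
Loads: Santos 4, Delgado 4, Reyes 3 — all ≤ 4.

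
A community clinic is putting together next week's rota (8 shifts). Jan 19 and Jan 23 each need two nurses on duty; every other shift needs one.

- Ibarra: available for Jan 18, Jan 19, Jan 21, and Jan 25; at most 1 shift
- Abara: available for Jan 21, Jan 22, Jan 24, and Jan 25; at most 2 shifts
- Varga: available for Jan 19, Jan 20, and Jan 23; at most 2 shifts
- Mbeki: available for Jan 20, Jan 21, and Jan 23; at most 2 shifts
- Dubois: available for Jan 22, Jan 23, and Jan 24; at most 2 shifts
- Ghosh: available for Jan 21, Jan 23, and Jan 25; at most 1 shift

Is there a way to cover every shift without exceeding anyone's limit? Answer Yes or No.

Total capacity is 10 and 10 slots are needed, so capacity alone doesn't rule it out.
Shifts {Jan 18, Jan 19} need 3 worker-slots in total, but the nurses available for any of those shifts (Ibarra and Varga) can supply at most 2 among them. So no valid schedule exists.

No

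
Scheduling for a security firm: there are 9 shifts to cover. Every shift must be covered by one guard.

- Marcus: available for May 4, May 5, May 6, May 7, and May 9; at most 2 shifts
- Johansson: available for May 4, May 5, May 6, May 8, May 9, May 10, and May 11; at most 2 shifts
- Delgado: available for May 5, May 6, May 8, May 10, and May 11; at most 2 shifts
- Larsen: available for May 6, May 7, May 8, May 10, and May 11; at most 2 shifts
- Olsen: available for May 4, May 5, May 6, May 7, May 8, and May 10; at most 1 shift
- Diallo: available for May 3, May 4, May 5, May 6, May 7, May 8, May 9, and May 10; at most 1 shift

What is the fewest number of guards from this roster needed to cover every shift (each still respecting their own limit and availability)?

5

9 slots to fill and no one can take more than 2, so at least ⌈9/2⌉ = 5 guards are needed.
Marcus, Johansson, Delgado, Larsen, and Diallo alone can cover everything: May 3→Diallo, May 4→Marcus, May 5→Delgado, May 6→Larsen, May 7→Marcus, May 8→Delgado, May 9→Johansson, May 10→Larsen, May 11→Johansson.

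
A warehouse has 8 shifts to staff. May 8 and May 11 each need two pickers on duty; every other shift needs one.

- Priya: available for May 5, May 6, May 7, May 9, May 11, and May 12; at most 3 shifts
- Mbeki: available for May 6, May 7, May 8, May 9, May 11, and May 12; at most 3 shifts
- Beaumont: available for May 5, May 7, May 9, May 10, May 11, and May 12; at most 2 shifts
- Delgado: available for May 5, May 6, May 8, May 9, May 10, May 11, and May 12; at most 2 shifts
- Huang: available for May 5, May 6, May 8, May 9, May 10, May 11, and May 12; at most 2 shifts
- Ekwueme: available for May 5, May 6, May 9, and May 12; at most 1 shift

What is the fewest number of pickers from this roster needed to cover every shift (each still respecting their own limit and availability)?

4

10 slots to fill and no one can take more than 3, so at least ⌈10/3⌉ = 4 pickers are needed.
Priya, Mbeki, Beaumont, and Delgado alone can cover everything: May 5→Priya, May 6→Priya, May 7→Priya, May 8→Mbeki+Delgado, May 9→Mbeki, May 10→Beaumont, May 11→Beaumont+Delgado, May 12→Mbeki.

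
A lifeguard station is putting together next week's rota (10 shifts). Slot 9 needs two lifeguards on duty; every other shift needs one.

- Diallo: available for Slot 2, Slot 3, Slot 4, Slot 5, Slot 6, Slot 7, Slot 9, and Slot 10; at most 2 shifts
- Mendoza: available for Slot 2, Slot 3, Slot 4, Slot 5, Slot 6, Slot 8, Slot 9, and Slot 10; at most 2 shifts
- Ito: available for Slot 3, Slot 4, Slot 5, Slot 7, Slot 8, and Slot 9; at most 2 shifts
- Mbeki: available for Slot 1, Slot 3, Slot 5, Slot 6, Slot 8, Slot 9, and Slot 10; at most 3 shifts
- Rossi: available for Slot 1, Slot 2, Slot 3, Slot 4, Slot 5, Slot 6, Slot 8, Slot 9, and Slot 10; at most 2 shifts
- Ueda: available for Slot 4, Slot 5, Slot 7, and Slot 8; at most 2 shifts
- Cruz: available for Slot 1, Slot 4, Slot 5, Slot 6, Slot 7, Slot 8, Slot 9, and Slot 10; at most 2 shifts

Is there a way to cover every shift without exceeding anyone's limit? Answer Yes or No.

Yes

One valid schedule: Slot 1→Mbeki, Slot 2→Diallo, Slot 3→Mendoza, Slot 4→Ito, Slot 5→Mbeki, Slot 6→Mendoza, Slot 7→Diallo, Slot 8→Ito, Slot 9→Rossi+Cruz, Slot 10→Mbeki.
Loads: Diallo 2/2, Mendoza 2/2, Ito 2/2, Mbeki 3/3, Rossi 1/2, Ueda 0/2, Cruz 1/2 — all within limits.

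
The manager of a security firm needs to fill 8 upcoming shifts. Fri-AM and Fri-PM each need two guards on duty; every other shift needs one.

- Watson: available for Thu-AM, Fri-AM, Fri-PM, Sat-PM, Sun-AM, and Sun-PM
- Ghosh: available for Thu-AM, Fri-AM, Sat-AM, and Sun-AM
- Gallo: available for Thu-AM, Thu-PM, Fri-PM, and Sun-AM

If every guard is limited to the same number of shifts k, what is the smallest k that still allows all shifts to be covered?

4

With 3 guards and 10 worker-slots to fill, someone must work at least ⌈10/3⌉ = 4 shifts, so k ≥ 4.
k = 4 works: Thu-AM→Ghosh, Thu-PM→Gallo, Fri-AM→Watson+Ghosh, Fri-PM→Watson+Gallo, Sat-AM→Ghosh, Sat-PM→Watson, Sun-AM→Ghosh, Sun-PM→Watson.
Loads: Watson 4, Ghosh 4, Gallo 2 — all ≤ 4.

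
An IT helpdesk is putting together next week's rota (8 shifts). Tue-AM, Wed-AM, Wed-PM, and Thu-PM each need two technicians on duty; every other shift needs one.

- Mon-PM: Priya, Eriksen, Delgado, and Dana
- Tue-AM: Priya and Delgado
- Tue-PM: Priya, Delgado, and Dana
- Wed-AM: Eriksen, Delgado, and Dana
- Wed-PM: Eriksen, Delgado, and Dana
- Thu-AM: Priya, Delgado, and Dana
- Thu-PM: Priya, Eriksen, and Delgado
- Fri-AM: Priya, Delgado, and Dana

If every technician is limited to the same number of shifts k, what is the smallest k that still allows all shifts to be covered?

3

With 4 technicians and 12 worker-slots to fill, someone must work at least ⌈12/4⌉ = 3 shifts, so k ≥ 3.
k = 3 works: Mon-PM→Dana, Tue-AM→Priya+Delgado, Tue-PM→Priya, Wed-AM→Eriksen+Delgado, Wed-PM→Eriksen+Delgado, Thu-AM→Dana, Thu-PM→Priya+Eriksen, Fri-AM→Dana.
Loads: Priya 3, Eriksen 3, Delgado 3, Dana 3 — all ≤ 3.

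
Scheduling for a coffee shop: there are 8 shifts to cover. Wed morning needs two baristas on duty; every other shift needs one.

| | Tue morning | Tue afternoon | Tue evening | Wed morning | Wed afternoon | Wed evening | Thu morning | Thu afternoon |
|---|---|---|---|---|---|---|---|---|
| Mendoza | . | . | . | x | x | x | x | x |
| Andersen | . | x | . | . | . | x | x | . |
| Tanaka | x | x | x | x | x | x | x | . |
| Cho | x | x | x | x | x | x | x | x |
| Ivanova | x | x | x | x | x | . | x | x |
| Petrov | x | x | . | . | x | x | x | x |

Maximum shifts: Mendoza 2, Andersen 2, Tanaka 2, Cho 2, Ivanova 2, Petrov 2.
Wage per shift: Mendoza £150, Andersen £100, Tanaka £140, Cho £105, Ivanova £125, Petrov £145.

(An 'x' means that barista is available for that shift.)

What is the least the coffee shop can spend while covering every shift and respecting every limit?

Picking the cheapest available barista for each shift independently would cost £950, but that ignores the shift limits.
An optimal schedule: Tue morning→Cho, Tue afternoon→Andersen, Tue evening→Cho, Wed morning→Ivanova+Tanaka, Wed afternoon→Tanaka, Wed evening→Andersen, Thu morning→Petrov, Thu afternoon→Ivanova.
Total: 105 + 100 + 105 + 125 + 140 + 140 + 100 + 145 + 125 = £1085.

£1085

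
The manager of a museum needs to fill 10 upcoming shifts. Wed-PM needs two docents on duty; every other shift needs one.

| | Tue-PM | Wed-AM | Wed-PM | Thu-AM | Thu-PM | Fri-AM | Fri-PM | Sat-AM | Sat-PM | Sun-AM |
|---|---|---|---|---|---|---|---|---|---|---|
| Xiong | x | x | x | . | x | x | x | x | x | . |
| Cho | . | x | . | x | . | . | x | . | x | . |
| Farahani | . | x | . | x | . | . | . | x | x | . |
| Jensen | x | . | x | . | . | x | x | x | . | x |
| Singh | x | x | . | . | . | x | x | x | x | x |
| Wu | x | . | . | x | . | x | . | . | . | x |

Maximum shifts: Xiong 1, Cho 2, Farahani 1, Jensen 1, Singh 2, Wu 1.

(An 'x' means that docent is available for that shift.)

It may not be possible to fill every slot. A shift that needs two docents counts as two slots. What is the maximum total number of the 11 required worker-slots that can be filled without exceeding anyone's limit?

Total capacity across all docents is 1+2+1+1+2+1 = 8, and 11 slots are needed, so at most 8 can be filled.
An assignment achieving 8: Tue-PM→Singh, Wed-AM→Cho, Wed-PM→Jensen, Thu-AM→Cho, Thu-PM→Xiong, Fri-AM→Wu, Sat-AM→Farahani, Sun-AM→Singh.
Loads: Xiong 1/1, Cho 2/2, Farahani 1/1, Jensen 1/1, Singh 2/2, Wu 1/1.

8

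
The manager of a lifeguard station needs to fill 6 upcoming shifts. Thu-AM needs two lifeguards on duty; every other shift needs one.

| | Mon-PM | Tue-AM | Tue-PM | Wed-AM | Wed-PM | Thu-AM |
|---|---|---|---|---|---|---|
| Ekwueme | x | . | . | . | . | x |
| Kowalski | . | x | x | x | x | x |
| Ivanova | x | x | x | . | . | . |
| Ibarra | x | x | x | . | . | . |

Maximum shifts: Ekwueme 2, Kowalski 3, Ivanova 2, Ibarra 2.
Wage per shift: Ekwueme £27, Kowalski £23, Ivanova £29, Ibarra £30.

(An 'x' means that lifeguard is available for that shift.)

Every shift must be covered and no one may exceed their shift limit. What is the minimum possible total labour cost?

£181

Wed-AM can only be covered by Kowalski, so that assignment is forced.
Wed-PM can only be covered by Kowalski, so that assignment is forced.
Thu-AM can only be covered by Ekwueme and Kowalski, so that assignment is forced.
Picking the cheapest available lifeguard for each shift independently would cost £169, but that ignores the shift limits.
An optimal schedule: Mon-PM→Ekwueme, Tue-AM→Ivanova, Tue-PM→Ivanova, Wed-AM→Kowalski, Wed-PM→Kowalski, Thu-AM→Ekwueme+Kowalski.
Total: 27 + 29 + 29 + 23 + 23 + 27 + 23 = £181.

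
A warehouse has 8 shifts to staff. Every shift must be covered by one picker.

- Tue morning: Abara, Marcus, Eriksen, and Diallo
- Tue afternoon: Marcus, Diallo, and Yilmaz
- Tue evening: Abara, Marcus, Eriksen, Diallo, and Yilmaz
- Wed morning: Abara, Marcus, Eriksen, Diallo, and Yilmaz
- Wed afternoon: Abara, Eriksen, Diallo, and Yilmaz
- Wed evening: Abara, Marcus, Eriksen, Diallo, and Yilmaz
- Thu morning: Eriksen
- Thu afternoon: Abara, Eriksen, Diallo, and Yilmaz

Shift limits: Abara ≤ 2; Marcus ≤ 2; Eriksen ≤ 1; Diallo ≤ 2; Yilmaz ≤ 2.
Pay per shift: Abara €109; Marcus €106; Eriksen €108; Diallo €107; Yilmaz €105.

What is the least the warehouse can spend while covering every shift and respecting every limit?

€853

Thu morning can only be covered by Eriksen, so that assignment is forced.
Picking the cheapest available picker for each shift independently would cost €844, but that ignores the shift limits.
An optimal schedule: Tue morning→Marcus, Tue afternoon→Yilmaz, Tue evening→Marcus, Wed morning→Diallo, Wed afternoon→Yilmaz, Wed evening→Abara, Thu morning→Eriksen, Thu afternoon→Diallo.
Total: 106 + 105 + 106 + 107 + 105 + 109 + 108 + 107 = €853.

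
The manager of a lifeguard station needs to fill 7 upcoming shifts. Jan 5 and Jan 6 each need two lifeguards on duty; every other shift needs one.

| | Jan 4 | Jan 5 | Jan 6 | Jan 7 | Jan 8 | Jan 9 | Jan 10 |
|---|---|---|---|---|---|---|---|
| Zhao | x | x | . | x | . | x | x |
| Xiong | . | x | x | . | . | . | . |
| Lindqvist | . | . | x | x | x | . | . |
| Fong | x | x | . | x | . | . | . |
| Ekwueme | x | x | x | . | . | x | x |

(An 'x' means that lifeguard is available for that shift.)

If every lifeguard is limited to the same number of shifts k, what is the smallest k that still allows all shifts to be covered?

With 5 lifeguards and 9 worker-slots to fill, someone must work at least ⌈9/5⌉ = 2 shifts, so k ≥ 2.
k = 2 works: Jan 4→Fong, Jan 5→Xiong+Ekwueme, Jan 6→Xiong+Lindqvist, Jan 7→Fong, Jan 8→Lindqvist, Jan 9→Zhao, Jan 10→Zhao.
Loads: Zhao 2, Xiong 2, Lindqvist 2, Fong 2, Ekwueme 1 — all ≤ 2.

2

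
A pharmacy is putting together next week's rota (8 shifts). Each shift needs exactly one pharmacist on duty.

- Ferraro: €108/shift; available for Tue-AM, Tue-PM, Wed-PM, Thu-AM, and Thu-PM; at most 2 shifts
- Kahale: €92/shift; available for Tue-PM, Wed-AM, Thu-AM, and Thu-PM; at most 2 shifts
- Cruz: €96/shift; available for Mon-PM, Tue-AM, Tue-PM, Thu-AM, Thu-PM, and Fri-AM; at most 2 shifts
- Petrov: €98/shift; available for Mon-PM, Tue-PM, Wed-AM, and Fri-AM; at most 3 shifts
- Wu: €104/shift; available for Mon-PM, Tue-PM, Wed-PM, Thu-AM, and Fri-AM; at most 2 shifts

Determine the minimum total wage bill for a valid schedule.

Picking the cheapest available pharmacist for each shift independently would cost €760, but that ignores the shift limits.
An optimal schedule: Mon-PM→Petrov, Tue-AM→Cruz, Tue-PM→Petrov, Wed-AM→Kahale, Wed-PM→Wu, Thu-AM→Cruz, Thu-PM→Kahale, Fri-AM→Petrov.
Total: 98 + 96 + 98 + 92 + 104 + 96 + 92 + 98 = €774.

€774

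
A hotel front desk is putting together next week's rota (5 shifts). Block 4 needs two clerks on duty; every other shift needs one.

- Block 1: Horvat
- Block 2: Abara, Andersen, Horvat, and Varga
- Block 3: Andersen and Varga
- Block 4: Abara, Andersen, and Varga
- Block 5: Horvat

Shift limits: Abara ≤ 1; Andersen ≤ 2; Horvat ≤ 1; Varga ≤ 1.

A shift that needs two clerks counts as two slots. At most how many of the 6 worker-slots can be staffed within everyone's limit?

Total capacity across all clerks is 1+2+1+1 = 5, and 6 slots are needed, so at most 5 can be filled.
An assignment achieving 5: Block 1→Horvat, Block 2→Varga, Block 3→Andersen, Block 4→Abara+Andersen.
Loads: Abara 1/1, Andersen 2/2, Horvat 1/1, Varga 1/1.

5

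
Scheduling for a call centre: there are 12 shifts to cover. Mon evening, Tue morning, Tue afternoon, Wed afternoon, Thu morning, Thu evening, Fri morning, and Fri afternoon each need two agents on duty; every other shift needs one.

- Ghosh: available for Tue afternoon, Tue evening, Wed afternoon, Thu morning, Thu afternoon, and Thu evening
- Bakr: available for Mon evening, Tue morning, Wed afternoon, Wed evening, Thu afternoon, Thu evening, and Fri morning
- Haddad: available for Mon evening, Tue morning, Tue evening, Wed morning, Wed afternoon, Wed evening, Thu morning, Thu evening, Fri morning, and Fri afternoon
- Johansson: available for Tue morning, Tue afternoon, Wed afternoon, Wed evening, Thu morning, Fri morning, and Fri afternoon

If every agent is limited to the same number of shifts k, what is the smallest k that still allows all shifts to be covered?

5

With 4 agents and 20 worker-slots to fill, someone must work at least ⌈20/4⌉ = 5 shifts, so k ≥ 5.
k = 5 works: Mon evening→Bakr+Haddad, Tue morning→Bakr+Haddad, Tue afternoon→Ghosh+Johansson, Tue evening→Ghosh, Wed morning→Haddad, Wed afternoon→Haddad+Johansson, Wed evening→Bakr, Thu morning→Ghosh+Johansson, Thu afternoon→Ghosh, Thu evening→Ghosh+Bakr, Fri morning→Bakr+Johansson, Fri afternoon→Haddad+Johansson.
Loads: Ghosh 5, Bakr 5, Haddad 5, Johansson 5 — all ≤ 5.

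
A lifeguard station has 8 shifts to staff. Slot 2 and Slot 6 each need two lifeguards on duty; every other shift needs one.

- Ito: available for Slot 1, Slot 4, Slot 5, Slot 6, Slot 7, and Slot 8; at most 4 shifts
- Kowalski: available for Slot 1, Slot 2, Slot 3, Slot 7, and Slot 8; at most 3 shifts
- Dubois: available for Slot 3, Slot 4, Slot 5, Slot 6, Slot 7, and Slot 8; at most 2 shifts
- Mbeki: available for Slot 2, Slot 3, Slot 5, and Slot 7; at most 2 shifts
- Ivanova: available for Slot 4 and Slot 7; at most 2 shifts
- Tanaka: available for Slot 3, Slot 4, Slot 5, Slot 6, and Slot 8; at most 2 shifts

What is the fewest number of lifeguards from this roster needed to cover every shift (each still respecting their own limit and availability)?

10 slots to fill and no one can take more than 4, so at least ⌈10/4⌉ = 3 lifeguards are needed.
Any 3 lifeguards together have capacity at most 4+3+2 = 9 < 10 slots, so 3 can never suffice.
Ito, Kowalski, Dubois, and Mbeki alone can cover everything: Slot 1→Ito, Slot 2→Kowalski+Mbeki, Slot 3→Kowalski, Slot 4→Ito, Slot 5→Ito, Slot 6→Ito+Dubois, Slot 7→Dubois, Slot 8→Kowalski.

4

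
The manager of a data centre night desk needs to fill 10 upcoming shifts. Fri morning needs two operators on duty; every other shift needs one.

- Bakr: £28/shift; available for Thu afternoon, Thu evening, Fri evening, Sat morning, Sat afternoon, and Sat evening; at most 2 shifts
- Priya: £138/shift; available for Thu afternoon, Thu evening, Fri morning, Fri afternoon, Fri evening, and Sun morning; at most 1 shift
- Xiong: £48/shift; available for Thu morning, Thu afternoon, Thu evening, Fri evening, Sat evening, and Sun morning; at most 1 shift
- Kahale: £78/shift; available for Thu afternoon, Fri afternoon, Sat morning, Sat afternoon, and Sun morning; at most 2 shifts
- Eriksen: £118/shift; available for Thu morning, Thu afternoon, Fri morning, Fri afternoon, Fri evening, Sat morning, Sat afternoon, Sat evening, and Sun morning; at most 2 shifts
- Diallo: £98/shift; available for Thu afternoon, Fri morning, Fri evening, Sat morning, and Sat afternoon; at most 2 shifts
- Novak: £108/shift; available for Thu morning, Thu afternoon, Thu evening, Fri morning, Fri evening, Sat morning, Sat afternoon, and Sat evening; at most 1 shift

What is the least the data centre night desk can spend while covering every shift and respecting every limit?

Picking the cheapest available operator for each shift independently would cost £548, but that ignores the shift limits.
An optimal schedule: Thu morning→Xiong, Thu afternoon→Novak, Thu evening→Bakr, Fri morning→Eriksen+Diallo, Fri afternoon→Priya, Fri evening→Diallo, Sat morning→Kahale, Sat afternoon→Eriksen, Sat evening→Bakr, Sun morning→Kahale.
Total: 48 + 108 + 28 + 118 + 98 + 138 + 98 + 78 + 118 + 28 + 78 = £938.

£938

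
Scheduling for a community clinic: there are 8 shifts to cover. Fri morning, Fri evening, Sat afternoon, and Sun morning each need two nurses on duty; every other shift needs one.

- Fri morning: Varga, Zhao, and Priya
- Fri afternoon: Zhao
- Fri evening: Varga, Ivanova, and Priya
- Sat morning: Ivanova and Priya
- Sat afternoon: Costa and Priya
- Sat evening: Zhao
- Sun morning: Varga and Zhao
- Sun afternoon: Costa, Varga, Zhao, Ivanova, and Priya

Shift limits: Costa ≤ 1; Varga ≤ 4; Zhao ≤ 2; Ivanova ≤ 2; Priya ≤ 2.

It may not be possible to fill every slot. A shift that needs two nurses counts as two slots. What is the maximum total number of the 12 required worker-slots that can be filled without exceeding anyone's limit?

Total capacity across all nurses is 1+4+2+2+2 = 11, and 12 slots are needed, so at most 11 can be filled.
An assignment achieving 11: Fri morning→Varga+Priya, Fri afternoon→Zhao, Fri evening→Varga+Ivanova, Sat morning→Ivanova, Sat afternoon→Costa+Priya, Sat evening→Zhao, Sun morning→Varga, Sun afternoon→Varga.
Loads: Costa 1/1, Varga 4/4, Zhao 2/2, Ivanova 2/2, Priya 2/2.

11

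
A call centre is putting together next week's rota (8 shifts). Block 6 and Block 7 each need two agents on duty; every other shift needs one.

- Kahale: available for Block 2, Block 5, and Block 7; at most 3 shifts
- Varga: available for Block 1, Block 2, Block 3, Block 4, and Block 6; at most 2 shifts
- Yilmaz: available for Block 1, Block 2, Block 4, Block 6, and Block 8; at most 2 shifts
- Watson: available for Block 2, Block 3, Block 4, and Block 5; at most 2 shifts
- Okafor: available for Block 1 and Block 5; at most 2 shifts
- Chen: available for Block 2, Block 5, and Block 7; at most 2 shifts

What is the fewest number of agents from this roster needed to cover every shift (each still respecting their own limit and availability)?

10 slots to fill and no one can take more than 3, so at least ⌈10/3⌉ = 4 agents are needed.
Any 4 agents together have capacity at most 3+2+2+2 = 9 < 10 slots, so 4 can never suffice.
Kahale, Varga, Yilmaz, Watson, and Chen alone can cover everything: Block 1→Varga, Block 2→Kahale, Block 3→Watson, Block 4→Watson, Block 5→Kahale, Block 6→Varga+Yilmaz, Block 7→Kahale+Chen, Block 8→Yilmaz.

5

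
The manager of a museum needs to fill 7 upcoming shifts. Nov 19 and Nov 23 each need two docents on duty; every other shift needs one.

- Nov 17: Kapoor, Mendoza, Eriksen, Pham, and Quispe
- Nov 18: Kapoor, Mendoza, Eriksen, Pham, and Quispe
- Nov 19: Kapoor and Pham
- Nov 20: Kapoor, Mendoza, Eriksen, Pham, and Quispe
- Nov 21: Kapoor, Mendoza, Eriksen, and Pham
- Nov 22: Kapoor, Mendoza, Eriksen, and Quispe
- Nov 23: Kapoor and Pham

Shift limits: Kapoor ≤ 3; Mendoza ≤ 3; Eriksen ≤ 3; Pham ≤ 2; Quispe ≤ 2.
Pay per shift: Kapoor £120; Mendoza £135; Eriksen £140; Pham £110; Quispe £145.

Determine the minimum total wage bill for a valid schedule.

Nov 19 can only be covered by Kapoor and Pham, so that assignment is forced.
Nov 23 can only be covered by Kapoor and Pham, so that assignment is forced.
Picking the cheapest available docent for each shift independently would cost £1020, but that ignores the shift limits.
An optimal schedule: Nov 17→Mendoza, Nov 18→Mendoza, Nov 19→Kapoor+Pham, Nov 20→Eriksen, Nov 21→Kapoor, Nov 22→Mendoza, Nov 23→Kapoor+Pham.
Total: 135 + 135 + 120 + 110 + 140 + 120 + 135 + 120 + 110 = £1125.

£1125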